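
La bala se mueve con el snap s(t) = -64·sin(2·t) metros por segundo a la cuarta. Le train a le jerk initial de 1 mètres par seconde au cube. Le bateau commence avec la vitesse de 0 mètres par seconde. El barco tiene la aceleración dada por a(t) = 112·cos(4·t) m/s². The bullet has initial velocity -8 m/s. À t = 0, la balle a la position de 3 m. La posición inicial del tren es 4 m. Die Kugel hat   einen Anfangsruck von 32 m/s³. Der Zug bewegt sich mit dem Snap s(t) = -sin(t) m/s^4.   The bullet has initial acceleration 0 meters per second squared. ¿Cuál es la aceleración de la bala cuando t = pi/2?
Partiendo del snap s(t) = -64·sin(2·t), tomamos 2 antiderivadas. La antiderivada del snap, con j(0) = 32, da la sacudida: j(t) = 32·cos(2·t). La antiderivada de la sacudida, con a(0) = 0, da la aceleración: a(t) = 16·sin(2·t). De la ecuación de la aceleración a(t) = 16·sin(2·t), sustituimos t = pi/2 para obtener a = 0.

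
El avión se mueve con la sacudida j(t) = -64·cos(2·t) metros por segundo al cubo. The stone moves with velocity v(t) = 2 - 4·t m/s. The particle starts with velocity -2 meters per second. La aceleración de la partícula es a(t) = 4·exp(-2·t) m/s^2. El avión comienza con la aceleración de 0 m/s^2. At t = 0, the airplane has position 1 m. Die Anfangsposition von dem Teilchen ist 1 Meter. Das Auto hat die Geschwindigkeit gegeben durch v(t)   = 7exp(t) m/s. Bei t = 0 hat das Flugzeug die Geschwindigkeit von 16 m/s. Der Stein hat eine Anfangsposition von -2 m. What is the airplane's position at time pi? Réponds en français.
Nous devons intégrer notre équation du jerk j(t) = -64·cos(2·t) 3 fois. En intégrant le jerk et en utilisant la condition initiale a(0) = 0, nous obtenons a(t) = -32·sin(2·t). L'intégrale de l'accélération est la vitesse. En utilisant v(0) = 16, nous obtenons v(t) = 16·cos(2·t). L'intégrale de la vitesse est la position. En utilisant x(0) = 1, nous obtenons x(t) = 8·sin(2·t) + 1. En utilisant x(t) = 8·sin(2·t) + 1 et en substituant t = pi, nous trouvons x = 1.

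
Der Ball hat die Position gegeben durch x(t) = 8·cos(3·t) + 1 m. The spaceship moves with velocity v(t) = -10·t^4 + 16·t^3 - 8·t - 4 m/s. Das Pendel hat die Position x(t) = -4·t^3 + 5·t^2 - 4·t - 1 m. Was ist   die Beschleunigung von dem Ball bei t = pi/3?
Wir müssen unsere Gleichung für die Position x(t) = 8·cos(3·t) + 1 2-mal ableiten. Durch Ableiten von der Position erhalten wir die Geschwindigkeit: v(t) = -24·sin(3·t). Durch Ableiten von der Geschwindigkeit erhalten wir die Beschleunigung: a(t) = -72·cos(3·t). Aus der Gleichung für die Beschleunigung a(t) = -72·cos(3·t), setzen wir t = pi/3 ein und erhalten a = 72.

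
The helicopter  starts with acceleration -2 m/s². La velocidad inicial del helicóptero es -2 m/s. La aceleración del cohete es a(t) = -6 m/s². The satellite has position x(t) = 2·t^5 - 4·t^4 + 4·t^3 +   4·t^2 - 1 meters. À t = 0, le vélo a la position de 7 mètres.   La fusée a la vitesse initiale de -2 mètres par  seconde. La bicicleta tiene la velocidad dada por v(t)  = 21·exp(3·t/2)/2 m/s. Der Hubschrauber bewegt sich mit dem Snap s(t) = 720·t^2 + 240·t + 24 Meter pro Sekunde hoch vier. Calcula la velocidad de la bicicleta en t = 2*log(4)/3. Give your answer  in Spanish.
Usando v(t) = 21·exp(3·t/2)/2 y sustituyendo t = 2*log(4)/3, encontramos v = 42.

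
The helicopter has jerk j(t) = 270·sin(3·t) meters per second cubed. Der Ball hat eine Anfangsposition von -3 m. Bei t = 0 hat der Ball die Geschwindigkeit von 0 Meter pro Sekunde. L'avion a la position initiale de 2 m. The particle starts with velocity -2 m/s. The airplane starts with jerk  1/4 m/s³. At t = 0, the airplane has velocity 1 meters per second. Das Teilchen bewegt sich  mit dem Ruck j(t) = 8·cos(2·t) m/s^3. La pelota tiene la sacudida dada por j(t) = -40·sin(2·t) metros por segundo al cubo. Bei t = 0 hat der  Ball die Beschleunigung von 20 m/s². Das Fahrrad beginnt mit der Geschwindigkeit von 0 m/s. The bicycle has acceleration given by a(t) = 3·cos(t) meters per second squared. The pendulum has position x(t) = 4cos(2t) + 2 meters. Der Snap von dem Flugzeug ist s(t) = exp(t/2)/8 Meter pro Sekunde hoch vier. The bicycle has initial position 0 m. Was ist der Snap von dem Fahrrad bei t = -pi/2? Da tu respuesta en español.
Para resolver esto, necesitamos tomar 2 derivadas de nuestra ecuación de la aceleración a(t) = 3·cos(t). Tomando d/dt de a(t), encontramos j(t) = -3·sin(t). Derivando la sacudida, obtenemos el snap: s(t) = -3·cos(t). Tenemos el snap s(t) = -3·cos(t). Sustituyendo t = -pi/2: s(-pi/2) = 0.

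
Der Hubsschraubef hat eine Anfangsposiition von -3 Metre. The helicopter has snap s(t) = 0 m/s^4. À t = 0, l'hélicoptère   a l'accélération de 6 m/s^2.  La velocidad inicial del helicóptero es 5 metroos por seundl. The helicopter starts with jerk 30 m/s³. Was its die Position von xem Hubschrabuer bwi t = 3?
Ausgehend von dem Snap s(t) = 0, nehmen wir 4 Stammfunktionen. Das Integral von dem Snap, mit j(0) = 30, ergibt den Ruck: j(t) = 30. Die Stammfunktion von dem Ruck ist die Beschleunigung. Mit a(0) = 6 erhalten wir a(t) = 30·t + 6. Durch Integration von der Beschleunigung und Verwendung der Anfangsbedingung v(0) = 5, erhalten wir v(t) = 15·t^2 + 6·t + 5. Durch Integration von der Geschwindigkeit und Verwendung der Anfangsbedingung x(0) = -3, erhalten wir x(t) = 5·t^3 + 3·t^2 + 5·t - 3. Wir haben die Position x(t) = 5·t^3 + 3·t^2 + 5·t - 3. Durch Einsetzen von t = 3: x(3) = 174.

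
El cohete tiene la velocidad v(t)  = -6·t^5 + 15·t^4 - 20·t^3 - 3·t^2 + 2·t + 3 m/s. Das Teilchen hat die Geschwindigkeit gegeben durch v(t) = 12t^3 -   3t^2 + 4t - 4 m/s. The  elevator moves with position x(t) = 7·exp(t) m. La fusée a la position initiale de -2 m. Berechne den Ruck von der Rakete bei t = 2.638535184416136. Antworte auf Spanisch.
Partiendo de la velocidad v(t) = -6·t^5 + 15·t^4 - 20·t^3 - 3·t^2 + 2·t + 3, tomamos 2 derivadas. La derivada de la velocidad da la aceleración: a(t) = -30·t^4 + 60·t^3 - 60·t^2 - 6·t + 2. Tomando d/dt de a(t), encontramos j(t) = -120·t^3 + 180·t^2 - 120·t - 6. Tenemos la sacudida j(t) = -120·t^3 + 180·t^2 - 120·t - 6. Sustituyendo t = 2.638535184416136: j(2.638535184416136) = -1273.78401118958.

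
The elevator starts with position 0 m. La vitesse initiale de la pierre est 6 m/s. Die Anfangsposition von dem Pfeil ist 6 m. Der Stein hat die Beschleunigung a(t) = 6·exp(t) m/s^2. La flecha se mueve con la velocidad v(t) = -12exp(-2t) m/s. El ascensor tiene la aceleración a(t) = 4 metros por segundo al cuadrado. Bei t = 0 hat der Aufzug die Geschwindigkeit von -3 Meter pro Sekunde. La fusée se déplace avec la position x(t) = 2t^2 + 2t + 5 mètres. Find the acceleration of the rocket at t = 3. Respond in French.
En partant de la position x(t) = 2·t^2 + 2·t + 5, nous prenons 2 dérivées. En dérivant la position, nous obtenons la vitesse: v(t) = 4·t + 2. La dérivée de la vitesse donne l'accélération: a(t) = 4. En utilisant a(t) = 4 et en substituant t = 3, nous trouvons a = 4.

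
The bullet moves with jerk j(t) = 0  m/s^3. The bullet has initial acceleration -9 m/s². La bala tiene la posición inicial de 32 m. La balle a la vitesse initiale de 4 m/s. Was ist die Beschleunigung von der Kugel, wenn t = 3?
Wir müssen die Stammfunktion unserer Gleichung für den Ruck j(t) = 0 1-mal finden. Mit ∫j(t)dt und Anwendung von a(0) = -9, finden wir a(t) = -9. Aus der Gleichung für die Beschleunigung a(t) = -9, setzen wir t = 3 ein und erhalten a = -9.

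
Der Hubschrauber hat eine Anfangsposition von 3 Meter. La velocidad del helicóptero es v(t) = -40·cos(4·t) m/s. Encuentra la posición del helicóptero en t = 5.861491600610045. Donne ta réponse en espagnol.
Partiendo de la velocidad v(t) = -40·cos(4·t), tomamos 1 integral. Integrando la velocidad y usando la condición inicial x(0) = 3, obtenemos x(t) = 3 - 10·sin(4·t). Tenemos la posición x(t) = 3 - 10·sin(4·t). Sustituyendo t = 5.861491600610045: x(5.861491600610045) = 12.9328202918837.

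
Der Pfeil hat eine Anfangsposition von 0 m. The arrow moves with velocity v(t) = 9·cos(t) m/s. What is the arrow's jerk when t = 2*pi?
To solve this, we need to take 2 derivatives of our velocity equation v(t) = 9·cos(t). Differentiating velocity, we get acceleration: a(t) = -9·sin(t). Taking d/dt of a(t), we find j(t) = -9·cos(t). We have jerk j(t) = -9·cos(t). Substituting t = 2*pi: j(2*pi) = -9.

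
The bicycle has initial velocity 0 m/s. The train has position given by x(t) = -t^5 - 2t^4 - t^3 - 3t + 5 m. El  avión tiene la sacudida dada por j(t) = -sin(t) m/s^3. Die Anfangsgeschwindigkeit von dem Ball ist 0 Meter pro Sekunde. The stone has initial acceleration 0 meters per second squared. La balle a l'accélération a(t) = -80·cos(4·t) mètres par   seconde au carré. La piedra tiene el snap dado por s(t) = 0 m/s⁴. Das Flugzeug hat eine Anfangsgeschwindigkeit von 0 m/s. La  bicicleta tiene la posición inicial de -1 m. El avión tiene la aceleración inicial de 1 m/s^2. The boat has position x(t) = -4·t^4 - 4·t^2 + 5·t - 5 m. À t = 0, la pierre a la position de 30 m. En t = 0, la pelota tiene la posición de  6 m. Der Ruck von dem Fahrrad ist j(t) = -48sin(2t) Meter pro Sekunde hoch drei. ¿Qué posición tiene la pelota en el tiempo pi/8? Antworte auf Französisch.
Pour résoudre ceci, nous devons prendre 2 primitives de notre équation de l'accélération a(t) = -80·cos(4·t). En prenant ∫a(t)dt et en appliquant v(0) = 0, nous trouvons v(t) = -20·sin(4·t). En intégrant la vitesse et en utilisant la condition initiale x(0) = 6, nous obtenons x(t) = 5·cos(4·t) + 1. En utilisant x(t) = 5·cos(4·t) + 1 et en substituant t = pi/8, nous trouvons x = 1.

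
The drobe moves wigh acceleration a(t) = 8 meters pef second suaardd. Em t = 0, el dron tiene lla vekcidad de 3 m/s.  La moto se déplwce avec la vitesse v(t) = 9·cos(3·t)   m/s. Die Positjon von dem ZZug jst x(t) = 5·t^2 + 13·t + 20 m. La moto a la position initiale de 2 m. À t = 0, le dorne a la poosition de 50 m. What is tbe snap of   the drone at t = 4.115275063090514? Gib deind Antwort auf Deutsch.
Ausgehend von der Beschleunigung a(t) = 8, nehmen wir 2 Ableitungen. Durch Ableiten von der Beschleunigung erhalten wir den Ruck: j(t) = 0. Durch Ableiten von dem Ruck erhalten wir den Snap: s(t) = 0. Aus der Gleichung für den Snap s(t) = 0, setzen wir t = 4.115275063090514 ein und erhalten s = 0.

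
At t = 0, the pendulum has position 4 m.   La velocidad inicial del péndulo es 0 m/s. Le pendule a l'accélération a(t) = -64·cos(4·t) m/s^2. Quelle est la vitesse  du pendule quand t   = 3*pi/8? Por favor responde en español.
Partiendo de la aceleración a(t) = -64·cos(4·t), tomamos 1 antiderivada. La integral de la aceleración, con v(0) = 0, da la velocidad: v(t) = -16·sin(4·t). Usando v(t) = -16·sin(4·t) y sustituyendo t = 3*pi/8, encontramos v = 16.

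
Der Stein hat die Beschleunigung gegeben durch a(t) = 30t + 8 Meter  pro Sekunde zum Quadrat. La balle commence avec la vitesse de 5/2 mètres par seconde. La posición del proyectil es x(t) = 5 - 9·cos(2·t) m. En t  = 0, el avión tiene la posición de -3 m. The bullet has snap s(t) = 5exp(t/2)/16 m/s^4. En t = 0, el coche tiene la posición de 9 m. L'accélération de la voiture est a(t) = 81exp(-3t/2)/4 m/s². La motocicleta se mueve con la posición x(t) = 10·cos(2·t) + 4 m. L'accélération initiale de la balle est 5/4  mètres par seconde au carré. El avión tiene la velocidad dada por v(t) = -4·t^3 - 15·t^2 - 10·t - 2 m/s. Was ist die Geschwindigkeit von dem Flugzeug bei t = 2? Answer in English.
From the given velocity equation v(t) = -4·t^3 - 15·t^2 - 10·t - 2, we substitute t = 2 to get v = -114.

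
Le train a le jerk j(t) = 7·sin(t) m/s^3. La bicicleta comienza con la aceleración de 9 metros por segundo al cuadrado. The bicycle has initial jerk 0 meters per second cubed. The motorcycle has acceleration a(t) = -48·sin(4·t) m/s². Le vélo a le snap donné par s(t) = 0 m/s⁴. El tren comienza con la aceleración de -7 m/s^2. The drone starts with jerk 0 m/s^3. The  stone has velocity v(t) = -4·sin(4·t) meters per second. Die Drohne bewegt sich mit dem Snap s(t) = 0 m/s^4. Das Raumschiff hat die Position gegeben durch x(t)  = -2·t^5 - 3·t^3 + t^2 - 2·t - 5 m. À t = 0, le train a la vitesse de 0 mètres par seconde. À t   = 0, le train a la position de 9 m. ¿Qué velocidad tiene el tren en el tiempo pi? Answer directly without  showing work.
En t = pi, v = 0.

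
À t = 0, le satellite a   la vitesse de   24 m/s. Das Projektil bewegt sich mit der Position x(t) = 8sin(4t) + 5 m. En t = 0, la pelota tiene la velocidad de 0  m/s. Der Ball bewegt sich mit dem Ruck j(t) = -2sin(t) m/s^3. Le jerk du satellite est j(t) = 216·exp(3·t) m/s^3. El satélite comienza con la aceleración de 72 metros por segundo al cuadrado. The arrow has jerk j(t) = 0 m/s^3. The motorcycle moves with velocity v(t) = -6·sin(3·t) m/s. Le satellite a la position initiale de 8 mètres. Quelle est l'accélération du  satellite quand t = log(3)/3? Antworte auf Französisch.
Nous devons intégrer notre équation du jerk j(t) = 216·exp(3·t) 1 fois. En prenant ∫j(t)dt et en appliquant a(0) = 72, nous trouvons a(t) = 72·exp(3·t). En utilisant a(t) = 72·exp(3·t) et en substituant t = log(3)/3, nous trouvons a = 216.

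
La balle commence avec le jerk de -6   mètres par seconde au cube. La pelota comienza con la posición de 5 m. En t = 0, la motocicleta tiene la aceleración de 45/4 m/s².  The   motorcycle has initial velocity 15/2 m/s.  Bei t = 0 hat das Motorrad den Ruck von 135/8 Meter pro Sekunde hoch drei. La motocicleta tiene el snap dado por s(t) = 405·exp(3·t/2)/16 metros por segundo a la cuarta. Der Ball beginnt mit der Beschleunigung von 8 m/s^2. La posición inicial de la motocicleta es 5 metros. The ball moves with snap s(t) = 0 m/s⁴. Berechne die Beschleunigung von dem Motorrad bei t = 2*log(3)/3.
Um dies zu lösen, müssen wir 2 Integrale unserer Gleichung für den Snap s(t) = 405·exp(3·t/2)/16 finden. Das Integral von dem Snap ist der Ruck. Mit j(0) = 135/8 erhalten wir j(t) = 135·exp(3·t/2)/8. Die Stammfunktion von dem Ruck ist die Beschleunigung. Mit a(0) = 45/4 erhalten wir a(t) = 45·exp(3·t/2)/4. Wir haben die Beschleunigung a(t) = 45·exp(3·t/2)/4. Durch Einsetzen von t = 2*log(3)/3: a(2*log(3)/3) = 135/4.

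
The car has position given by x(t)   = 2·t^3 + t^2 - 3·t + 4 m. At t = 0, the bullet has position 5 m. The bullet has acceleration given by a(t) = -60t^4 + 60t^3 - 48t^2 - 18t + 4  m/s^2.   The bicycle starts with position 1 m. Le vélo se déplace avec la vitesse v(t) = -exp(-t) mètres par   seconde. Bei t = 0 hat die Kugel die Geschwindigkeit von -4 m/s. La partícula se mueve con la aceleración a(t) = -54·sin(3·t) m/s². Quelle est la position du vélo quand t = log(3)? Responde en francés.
Pour résoudre ceci, nous devons prendre 1 primitive de notre équation de la vitesse v(t) = -exp(-t). En prenant ∫v(t)dt et en appliquant x(0) = 1, nous trouvons x(t) = exp(-t). En utilisant x(t) = exp(-t) et en substituant t = log(3), nous trouvons x = 1/3.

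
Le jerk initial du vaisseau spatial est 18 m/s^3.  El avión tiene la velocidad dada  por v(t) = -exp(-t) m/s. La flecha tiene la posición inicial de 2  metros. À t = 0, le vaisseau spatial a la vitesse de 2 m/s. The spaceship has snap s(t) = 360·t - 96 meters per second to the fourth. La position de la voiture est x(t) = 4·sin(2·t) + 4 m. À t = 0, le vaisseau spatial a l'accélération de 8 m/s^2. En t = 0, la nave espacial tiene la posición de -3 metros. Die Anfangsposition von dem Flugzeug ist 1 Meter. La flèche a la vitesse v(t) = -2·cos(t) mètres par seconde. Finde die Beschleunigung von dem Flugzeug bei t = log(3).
Ausgehend von der Geschwindigkeit v(t) = -exp(-t), nehmen wir 1 Ableitung. Mit d/dt von v(t) finden wir a(t) = exp(-t). Aus der Gleichung für die Beschleunigung a(t) = exp(-t), setzen wir t = log(3) ein und erhalten a = 1/3.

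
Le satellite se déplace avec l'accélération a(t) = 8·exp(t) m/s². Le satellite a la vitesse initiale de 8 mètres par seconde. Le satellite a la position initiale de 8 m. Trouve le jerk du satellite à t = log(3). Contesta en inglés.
Starting from acceleration a(t) = 8·exp(t), we take 1 derivative. The derivative of acceleration gives jerk: j(t) = 8·exp(t). From the given jerk equation j(t) = 8·exp(t), we substitute t = log(3) to get j = 24.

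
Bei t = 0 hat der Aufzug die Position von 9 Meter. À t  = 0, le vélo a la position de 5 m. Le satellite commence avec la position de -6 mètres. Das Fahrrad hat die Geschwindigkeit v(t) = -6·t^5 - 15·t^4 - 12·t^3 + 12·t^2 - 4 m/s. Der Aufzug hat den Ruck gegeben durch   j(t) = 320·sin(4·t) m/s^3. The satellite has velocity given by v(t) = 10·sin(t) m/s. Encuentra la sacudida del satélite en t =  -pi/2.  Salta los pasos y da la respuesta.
La sacudida en t = -pi/2 es j = 10.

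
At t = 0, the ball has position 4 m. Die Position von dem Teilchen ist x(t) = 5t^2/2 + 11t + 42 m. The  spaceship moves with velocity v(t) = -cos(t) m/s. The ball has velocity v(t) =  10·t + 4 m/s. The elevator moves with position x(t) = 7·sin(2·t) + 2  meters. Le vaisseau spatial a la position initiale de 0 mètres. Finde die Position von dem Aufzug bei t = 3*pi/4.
Wir haben die Position x(t) = 7·sin(2·t) + 2. Durch Einsetzen von t = 3*pi/4: x(3*pi/4) = -5.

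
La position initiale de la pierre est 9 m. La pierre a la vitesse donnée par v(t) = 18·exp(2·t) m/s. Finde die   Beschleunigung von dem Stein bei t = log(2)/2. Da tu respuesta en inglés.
We must differentiate our velocity equation v(t) = 18·exp(2·t) 1 time. The derivative of velocity gives acceleration: a(t) = 36·exp(2·t). We have acceleration a(t) = 36·exp(2·t). Substituting t = log(2)/2: a(log(2)/2) = 72.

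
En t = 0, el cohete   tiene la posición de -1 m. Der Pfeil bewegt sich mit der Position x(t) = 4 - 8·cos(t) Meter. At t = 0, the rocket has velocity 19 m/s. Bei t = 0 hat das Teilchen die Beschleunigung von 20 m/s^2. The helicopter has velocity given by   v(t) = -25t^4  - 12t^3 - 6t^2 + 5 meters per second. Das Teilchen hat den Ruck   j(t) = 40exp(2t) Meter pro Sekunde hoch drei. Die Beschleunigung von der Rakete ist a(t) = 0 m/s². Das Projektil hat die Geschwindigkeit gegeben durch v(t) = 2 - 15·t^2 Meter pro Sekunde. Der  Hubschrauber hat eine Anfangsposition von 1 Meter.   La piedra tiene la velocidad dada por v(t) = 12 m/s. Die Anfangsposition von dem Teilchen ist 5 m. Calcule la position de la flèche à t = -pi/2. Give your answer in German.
Aus der Gleichung für die Position x(t) = 4 - 8·cos(t), setzen wir t = -pi/2 ein und erhalten x = 4.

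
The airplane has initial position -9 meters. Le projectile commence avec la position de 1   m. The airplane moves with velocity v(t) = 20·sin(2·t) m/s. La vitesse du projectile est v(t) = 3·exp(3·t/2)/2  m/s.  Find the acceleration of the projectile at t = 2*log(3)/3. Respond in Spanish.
Debemos derivar nuestra ecuación de la velocidad v(t) = 3·exp(3·t/2)/2 1 vez. La derivada de la velocidad da la aceleración: a(t) = 9·exp(3·t/2)/4. Tenemos la aceleración a(t) = 9·exp(3·t/2)/4. Sustituyendo t = 2*log(3)/3: a(2*log(3)/3) = 27/4.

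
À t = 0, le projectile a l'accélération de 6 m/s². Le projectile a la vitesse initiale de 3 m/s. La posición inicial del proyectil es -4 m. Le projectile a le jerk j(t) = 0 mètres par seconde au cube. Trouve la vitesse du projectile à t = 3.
Nous devons intégrer notre équation du jerk j(t) = 0 2 fois. En intégrant le jerk et en utilisant la condition initiale a(0) = 6, nous obtenons a(t) = 6. La primitive de l'accélération, avec v(0) = 3, donne la vitesse: v(t) = 6·t + 3. De l'équation de la vitesse v(t) = 6·t + 3, nous substituons t = 3 pour obtenir v = 21.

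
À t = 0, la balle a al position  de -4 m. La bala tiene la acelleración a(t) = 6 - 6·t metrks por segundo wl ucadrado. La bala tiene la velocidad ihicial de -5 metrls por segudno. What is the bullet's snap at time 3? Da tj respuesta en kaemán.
Ausgehend von der Beschleunigung a(t) = 6 - 6·t, nehmen wir 2 Ableitungen. Die Ableitung von der Beschleunigung ergibt den Ruck: j(t) = -6. Durch Ableiten von dem Ruck erhalten wir den Snap: s(t) = 0. Mit s(t) = 0 und Einsetzen von t = 3, finden wir s = 0.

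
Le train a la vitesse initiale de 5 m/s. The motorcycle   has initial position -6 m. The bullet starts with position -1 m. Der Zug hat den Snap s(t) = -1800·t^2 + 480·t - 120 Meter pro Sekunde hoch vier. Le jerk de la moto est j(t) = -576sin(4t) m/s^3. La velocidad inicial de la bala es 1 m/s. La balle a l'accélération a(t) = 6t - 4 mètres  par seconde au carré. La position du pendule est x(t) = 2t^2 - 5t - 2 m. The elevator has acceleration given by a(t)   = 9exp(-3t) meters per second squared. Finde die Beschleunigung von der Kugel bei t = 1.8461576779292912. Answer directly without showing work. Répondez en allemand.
Bei t = 1.8461576779292912, a = 7.07694606757575.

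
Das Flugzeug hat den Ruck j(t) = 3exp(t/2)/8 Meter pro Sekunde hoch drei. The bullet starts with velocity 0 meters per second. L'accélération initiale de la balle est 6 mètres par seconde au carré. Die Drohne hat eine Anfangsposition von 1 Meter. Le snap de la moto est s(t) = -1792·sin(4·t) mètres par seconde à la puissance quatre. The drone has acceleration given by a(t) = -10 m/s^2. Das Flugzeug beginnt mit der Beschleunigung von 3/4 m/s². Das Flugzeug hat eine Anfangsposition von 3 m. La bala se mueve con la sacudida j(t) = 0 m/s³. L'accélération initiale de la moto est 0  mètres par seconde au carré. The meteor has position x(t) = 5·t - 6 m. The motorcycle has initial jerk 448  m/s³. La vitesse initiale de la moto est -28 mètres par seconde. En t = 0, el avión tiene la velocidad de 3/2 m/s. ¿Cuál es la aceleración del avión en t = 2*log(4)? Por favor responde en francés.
Pour résoudre ceci, nous devons prendre 1 intégrale de notre équation du jerk j(t) = 3·exp(t/2)/8. L'intégrale du jerk, avec a(0) = 3/4, donne l'accélération: a(t) = 3·exp(t/2)/4. Nous avons l'accélération a(t) = 3·exp(t/2)/4. En substituant t = 2*log(4): a(2*log(4)) = 3.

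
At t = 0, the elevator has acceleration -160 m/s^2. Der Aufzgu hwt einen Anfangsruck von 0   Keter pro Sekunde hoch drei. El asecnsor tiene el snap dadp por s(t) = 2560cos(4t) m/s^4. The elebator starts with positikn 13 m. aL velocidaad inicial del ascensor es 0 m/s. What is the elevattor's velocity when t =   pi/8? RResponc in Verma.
Ausgehend von dem Snap s(t) = 2560·cos(4·t), nehmen wir 3 Integrale. Die Stammfunktion von dem Snap ist der Ruck. Mit j(0) = 0 erhalten wir j(t) = 640·sin(4·t). Durch Integration von dem Ruck und Verwendung der Anfangsbedingung a(0) = -160, erhalten wir a(t) = -160·cos(4·t). Das Integral von der Beschleunigung ist die Geschwindigkeit. Mit v(0) = 0 erhalten wir v(t) = -40·sin(4·t). Aus der Gleichung für die Geschwindigkeit v(t) = -40·sin(4·t), setzen wir t = pi/8 ein und erhalten v = -40.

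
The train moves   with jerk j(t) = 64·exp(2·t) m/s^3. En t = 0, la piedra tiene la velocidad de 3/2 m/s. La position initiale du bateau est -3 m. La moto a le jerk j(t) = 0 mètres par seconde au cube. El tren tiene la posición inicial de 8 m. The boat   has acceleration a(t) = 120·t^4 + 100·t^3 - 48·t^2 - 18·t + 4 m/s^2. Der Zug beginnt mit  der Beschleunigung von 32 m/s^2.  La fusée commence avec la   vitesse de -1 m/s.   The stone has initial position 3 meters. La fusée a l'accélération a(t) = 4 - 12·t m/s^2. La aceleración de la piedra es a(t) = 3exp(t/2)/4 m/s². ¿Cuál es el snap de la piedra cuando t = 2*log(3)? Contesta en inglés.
To solve this, we need to take 2 derivatives of our acceleration equation a(t) = 3·exp(t/2)/4. Taking d/dt of a(t), we find j(t) = 3·exp(t/2)/8. Taking d/dt of j(t), we find s(t) = 3·exp(t/2)/16. From the given snap equation s(t) = 3·exp(t/2)/16, we substitute t = 2*log(3) to get s = 9/16.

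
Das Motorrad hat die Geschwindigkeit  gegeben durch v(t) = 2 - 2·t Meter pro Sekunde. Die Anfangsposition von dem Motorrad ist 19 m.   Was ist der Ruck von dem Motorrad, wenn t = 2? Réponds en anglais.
Starting from velocity v(t) = 2 - 2·t, we take 2 derivatives. The derivative of velocity gives acceleration: a(t) = -2. The derivative of acceleration gives jerk: j(t) = 0. We have jerk j(t) = 0. Substituting t = 2: j(2) = 0.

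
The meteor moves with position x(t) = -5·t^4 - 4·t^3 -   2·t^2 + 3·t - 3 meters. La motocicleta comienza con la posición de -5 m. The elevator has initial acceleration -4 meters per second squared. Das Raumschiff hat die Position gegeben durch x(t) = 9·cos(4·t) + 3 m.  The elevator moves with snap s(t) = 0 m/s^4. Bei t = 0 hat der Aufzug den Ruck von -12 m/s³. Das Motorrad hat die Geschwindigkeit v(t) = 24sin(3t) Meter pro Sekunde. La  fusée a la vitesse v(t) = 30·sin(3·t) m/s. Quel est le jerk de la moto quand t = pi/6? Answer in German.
Ausgehend von der Geschwindigkeit v(t) = 24·sin(3·t), nehmen wir 2 Ableitungen. Durch Ableiten von der Geschwindigkeit erhalten wir die Beschleunigung: a(t) = 72·cos(3·t). Mit d/dt von a(t) finden wir j(t) = -216·sin(3·t). Wir haben den Ruck j(t) = -216·sin(3·t). Durch Einsetzen von t = pi/6: j(pi/6) = -216.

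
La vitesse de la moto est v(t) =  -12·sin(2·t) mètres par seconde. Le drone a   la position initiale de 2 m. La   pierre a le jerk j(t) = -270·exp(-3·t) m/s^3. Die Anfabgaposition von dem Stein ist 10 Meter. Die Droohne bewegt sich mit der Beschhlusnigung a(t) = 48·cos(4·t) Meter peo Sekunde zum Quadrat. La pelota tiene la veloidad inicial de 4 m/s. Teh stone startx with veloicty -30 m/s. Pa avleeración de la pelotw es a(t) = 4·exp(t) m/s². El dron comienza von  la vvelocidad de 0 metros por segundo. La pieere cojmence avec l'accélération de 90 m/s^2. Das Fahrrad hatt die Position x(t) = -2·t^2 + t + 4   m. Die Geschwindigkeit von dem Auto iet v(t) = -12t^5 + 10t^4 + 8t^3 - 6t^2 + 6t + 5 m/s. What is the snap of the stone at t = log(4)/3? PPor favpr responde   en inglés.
Starting from jerk j(t) = -270·exp(-3·t), we take 1 derivative. Taking d/dt of j(t), we find s(t) = 810·exp(-3·t). Using s(t) = 810·exp(-3·t) and substituting t = log(4)/3, we find s = 405/2.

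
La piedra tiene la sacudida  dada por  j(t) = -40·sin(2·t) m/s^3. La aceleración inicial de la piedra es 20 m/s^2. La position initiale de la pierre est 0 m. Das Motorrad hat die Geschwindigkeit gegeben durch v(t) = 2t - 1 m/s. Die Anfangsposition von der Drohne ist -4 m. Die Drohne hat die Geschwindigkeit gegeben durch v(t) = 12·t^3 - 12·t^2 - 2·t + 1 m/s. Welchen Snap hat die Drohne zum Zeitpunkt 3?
Wir müssen unsere Gleichung für die Geschwindigkeit v(t) = 12·t^3 - 12·t^2 - 2·t + 1 3-mal ableiten. Mit d/dt von v(t) finden wir a(t) = 36·t^2 - 24·t - 2. Mit d/dt von a(t) finden wir j(t) = 72·t - 24. Die Ableitung von dem Ruck ergibt den Snap: s(t) = 72. Mit s(t) = 72 und Einsetzen von t = 3, finden wir s = 72.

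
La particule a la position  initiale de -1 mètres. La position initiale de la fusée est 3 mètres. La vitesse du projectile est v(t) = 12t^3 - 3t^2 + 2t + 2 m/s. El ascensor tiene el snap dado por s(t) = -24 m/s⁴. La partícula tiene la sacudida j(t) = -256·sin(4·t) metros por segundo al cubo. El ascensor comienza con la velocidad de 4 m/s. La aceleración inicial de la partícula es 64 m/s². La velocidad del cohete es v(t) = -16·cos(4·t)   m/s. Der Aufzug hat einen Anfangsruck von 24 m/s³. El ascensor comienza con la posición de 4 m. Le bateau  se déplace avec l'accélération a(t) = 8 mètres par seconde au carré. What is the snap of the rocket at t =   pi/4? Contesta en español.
Debemos derivar nuestra ecuación de la velocidad v(t) = -16·cos(4·t) 3 veces. La derivada de la velocidad da la aceleración: a(t) = 64·sin(4·t). Tomando d/dt de a(t), encontramos j(t) = 256·cos(4·t). La derivada de la sacudida da el snap: s(t) = -1024·sin(4·t). De la ecuación del snap s(t) = -1024·sin(4·t), sustituimos t = pi/4 para obtener s = 0.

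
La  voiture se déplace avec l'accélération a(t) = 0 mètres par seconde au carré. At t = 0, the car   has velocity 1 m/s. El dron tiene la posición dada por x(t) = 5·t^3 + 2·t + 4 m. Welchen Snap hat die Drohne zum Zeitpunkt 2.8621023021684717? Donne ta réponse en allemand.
Um dies zu lösen, müssen wir 4 Ableitungen unserer Gleichung für die Position x(t) = 5·t^3 + 2·t + 4 nehmen. Die Ableitung von der Position ergibt die Geschwindigkeit: v(t) = 15·t^2 + 2. Mit d/dt von v(t) finden wir a(t) = 30·t. Mit d/dt von a(t) finden wir j(t) = 30. Mit d/dt von j(t) finden wir s(t) = 0. Mit s(t) = 0 und Einsetzen von t = 2.8621023021684717, finden wir s = 0.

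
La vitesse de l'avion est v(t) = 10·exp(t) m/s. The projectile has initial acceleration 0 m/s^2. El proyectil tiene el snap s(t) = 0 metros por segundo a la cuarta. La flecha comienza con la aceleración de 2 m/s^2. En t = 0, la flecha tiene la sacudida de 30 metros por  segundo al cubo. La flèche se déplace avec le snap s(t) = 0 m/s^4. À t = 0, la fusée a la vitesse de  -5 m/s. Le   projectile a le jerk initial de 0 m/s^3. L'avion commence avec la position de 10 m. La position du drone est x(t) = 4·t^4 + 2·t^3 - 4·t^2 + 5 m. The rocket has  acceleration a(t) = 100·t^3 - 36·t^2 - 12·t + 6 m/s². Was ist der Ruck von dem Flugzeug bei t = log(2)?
Um dies zu lösen, müssen wir 2 Ableitungen unserer Gleichung für die Geschwindigkeit v(t) = 10·exp(t) nehmen. Die Ableitung von der Geschwindigkeit ergibt die Beschleunigung: a(t) = 10·exp(t). Mit d/dt von a(t) finden wir j(t) = 10·exp(t). Mit j(t) = 10·exp(t) und Einsetzen von t = log(2), finden wir j = 20.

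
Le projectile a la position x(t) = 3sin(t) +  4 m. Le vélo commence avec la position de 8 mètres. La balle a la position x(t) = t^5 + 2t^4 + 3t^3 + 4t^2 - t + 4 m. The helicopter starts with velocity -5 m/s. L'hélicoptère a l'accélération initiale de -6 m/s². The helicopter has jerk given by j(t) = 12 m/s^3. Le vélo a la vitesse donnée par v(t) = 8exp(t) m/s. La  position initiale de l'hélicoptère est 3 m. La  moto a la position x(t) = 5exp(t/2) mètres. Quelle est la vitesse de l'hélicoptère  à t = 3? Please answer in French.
Pour résoudre ceci, nous devons prendre 2 primitives de notre équation du jerk j(t) = 12. L'intégrale du jerk est l'accélération. En utilisant a(0) = -6, nous obtenons a(t) = 12·t - 6. La primitive de l'accélération, avec v(0) = -5, donne la vitesse: v(t) = 6·t^2 - 6·t - 5. Nous avons la vitesse v(t) = 6·t^2 - 6·t - 5. En substituant t = 3: v(3) = 31.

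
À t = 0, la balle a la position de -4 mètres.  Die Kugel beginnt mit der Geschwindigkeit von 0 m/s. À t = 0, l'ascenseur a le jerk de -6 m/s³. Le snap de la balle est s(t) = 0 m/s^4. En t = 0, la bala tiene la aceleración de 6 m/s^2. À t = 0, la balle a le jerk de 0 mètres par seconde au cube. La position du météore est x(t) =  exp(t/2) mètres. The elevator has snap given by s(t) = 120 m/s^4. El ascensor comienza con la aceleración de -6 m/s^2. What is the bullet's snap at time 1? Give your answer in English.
We have snap s(t) = 0. Substituting t = 1: s(1) = 0.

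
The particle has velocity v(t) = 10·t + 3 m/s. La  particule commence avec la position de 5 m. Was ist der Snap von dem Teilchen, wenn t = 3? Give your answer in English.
Starting from velocity v(t) = 10·t + 3, we take 3 derivatives. Differentiating velocity, we get acceleration: a(t) = 10. Differentiating acceleration, we get jerk: j(t) = 0. Differentiating jerk, we get snap: s(t) = 0. Using s(t) = 0 and substituting t = 3, we find s = 0.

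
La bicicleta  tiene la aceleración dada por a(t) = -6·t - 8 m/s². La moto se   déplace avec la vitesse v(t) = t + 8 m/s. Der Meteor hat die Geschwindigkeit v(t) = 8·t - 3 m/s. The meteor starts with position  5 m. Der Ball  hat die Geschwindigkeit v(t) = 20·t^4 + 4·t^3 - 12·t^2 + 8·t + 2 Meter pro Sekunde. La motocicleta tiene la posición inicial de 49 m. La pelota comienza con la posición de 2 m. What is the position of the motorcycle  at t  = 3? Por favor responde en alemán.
Ausgehend von der Geschwindigkeit v(t) = t + 8, nehmen wir 1 Integral. Mit ∫v(t)dt und Anwendung von x(0) = 49, finden wir x(t) = t^2/2 + 8·t + 49. Wir haben die Position x(t) = t^2/2 + 8·t + 49. Durch Einsetzen von t = 3: x(3) = 155/2.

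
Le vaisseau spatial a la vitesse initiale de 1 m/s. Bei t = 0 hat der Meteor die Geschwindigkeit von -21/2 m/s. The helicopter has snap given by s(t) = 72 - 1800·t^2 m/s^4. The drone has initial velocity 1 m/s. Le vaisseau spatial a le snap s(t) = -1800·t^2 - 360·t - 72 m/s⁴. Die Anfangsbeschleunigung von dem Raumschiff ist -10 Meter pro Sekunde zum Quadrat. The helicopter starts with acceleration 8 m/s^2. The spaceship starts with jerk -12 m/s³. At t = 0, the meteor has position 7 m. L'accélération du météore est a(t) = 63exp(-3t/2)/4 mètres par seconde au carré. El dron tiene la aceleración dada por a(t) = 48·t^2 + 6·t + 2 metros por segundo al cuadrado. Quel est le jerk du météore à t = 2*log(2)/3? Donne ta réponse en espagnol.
Partiendo de la aceleración a(t) = 63·exp(-3·t/2)/4, tomamos 1 derivada. Tomando d/dt de a(t), encontramos j(t) = -189·exp(-3·t/2)/8. Usando j(t) = -189·exp(-3·t/2)/8 y sustituyendo t = 2*log(2)/3, encontramos j = -189/16.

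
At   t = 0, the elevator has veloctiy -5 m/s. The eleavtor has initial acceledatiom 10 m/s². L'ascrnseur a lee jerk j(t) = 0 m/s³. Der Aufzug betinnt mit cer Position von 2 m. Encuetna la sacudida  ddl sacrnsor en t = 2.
De la ecuación de la sacudida j(t) = 0, sustituimos t = 2 para obtener j = 0.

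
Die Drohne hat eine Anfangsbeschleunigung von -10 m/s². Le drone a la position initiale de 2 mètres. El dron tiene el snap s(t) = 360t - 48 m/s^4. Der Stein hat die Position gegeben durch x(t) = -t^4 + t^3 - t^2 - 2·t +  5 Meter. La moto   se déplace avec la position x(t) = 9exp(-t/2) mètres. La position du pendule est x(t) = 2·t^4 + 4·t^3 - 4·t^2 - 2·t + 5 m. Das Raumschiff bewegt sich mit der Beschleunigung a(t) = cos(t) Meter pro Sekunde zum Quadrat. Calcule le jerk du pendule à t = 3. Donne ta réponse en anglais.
Starting from position x(t) = 2·t^4 + 4·t^3 - 4·t^2 - 2·t + 5, we take 3 derivatives. Differentiating position, we get velocity: v(t) = 8·t^3 + 12·t^2 - 8·t - 2. The derivative of velocity gives acceleration: a(t) = 24·t^2 + 24·t - 8. Differentiating acceleration, we get jerk: j(t) = 48·t + 24. We have jerk j(t) = 48·t + 24. Substituting t = 3: j(3) = 168.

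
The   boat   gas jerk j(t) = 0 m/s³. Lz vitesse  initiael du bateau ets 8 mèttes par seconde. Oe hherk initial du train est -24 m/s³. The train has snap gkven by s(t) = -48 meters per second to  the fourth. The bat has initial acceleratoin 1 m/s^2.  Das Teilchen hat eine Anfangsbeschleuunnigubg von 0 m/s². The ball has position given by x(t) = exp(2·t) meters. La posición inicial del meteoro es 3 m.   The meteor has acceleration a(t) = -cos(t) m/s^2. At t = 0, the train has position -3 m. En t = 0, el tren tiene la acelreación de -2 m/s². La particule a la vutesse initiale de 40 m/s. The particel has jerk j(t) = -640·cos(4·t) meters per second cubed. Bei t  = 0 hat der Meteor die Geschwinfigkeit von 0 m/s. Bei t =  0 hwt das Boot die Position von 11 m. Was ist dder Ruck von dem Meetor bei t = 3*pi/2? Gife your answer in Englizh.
We must differentiate our acceleration equation a(t) = -cos(t) 1 time. The derivative of acceleration gives jerk: j(t) = sin(t). Using j(t) = sin(t) and substituting t = 3*pi/2, we find j = -1.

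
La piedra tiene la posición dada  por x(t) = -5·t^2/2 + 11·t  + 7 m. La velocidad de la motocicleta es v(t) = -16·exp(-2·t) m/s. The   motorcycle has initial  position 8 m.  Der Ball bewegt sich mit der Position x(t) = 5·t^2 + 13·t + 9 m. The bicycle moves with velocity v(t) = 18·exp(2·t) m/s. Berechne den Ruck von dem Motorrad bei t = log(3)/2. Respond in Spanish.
Partiendo de la velocidad v(t) = -16·exp(-2·t), tomamos 2 derivadas. La derivada de la velocidad da la aceleración: a(t) = 32·exp(-2·t). La derivada de la aceleración da la sacudida: j(t) = -64·exp(-2·t). Tenemos la sacudida j(t) = -64·exp(-2·t). Sustituyendo t = log(3)/2: j(log(3)/2) = -64/3.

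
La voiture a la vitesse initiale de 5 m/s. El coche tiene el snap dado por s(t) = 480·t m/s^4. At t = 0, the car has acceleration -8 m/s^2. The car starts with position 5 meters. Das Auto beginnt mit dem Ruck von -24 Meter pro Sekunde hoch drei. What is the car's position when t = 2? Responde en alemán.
Ausgehend von dem Snap s(t) = 480·t, nehmen wir 4 Integrale. Durch Integration von dem Snap und Verwendung der Anfangsbedingung j(0) = -24, erhalten wir j(t) = 240·t^2 - 24. Mit ∫j(t)dt und Anwendung von a(0) = -8, finden wir a(t) = 80·t^3 - 24·t - 8. Die Stammfunktion von der Beschleunigung, mit v(0) = 5, ergibt die Geschwindigkeit: v(t) = 20·t^4 - 12·t^2 - 8·t + 5. Die Stammfunktion von der Geschwindigkeit, mit x(0) = 5, ergibt die Position: x(t) = 4·t^5 - 4·t^3 - 4·t^2 + 5·t + 5. Wir haben die Position x(t) = 4·t^5 - 4·t^3 - 4·t^2 + 5·t + 5. Durch Einsetzen von t = 2: x(2) = 95.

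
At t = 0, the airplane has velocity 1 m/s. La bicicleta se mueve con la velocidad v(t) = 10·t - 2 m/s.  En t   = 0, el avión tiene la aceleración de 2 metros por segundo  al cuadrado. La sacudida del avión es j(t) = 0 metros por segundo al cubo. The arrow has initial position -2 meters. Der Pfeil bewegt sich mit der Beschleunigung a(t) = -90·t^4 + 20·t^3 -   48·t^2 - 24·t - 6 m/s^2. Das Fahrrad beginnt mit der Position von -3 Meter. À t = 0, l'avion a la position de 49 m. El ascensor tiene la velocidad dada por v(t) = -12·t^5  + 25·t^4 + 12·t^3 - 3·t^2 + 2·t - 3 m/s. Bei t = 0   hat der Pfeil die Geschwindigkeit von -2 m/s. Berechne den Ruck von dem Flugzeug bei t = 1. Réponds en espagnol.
De la ecuación de la sacudida j(t) = 0, sustituimos t = 1 para obtener j = 0.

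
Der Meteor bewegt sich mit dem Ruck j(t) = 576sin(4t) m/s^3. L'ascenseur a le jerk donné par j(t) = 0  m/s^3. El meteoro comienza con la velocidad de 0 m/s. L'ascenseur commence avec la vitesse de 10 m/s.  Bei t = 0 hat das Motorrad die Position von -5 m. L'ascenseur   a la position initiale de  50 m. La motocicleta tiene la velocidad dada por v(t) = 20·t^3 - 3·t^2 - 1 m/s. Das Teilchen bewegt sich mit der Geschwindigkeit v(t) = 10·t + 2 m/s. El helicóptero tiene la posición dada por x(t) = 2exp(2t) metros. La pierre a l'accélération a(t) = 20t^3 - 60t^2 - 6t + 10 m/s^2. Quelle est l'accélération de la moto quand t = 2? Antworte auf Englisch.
We must differentiate our velocity equation v(t) = 20·t^3 - 3·t^2 - 1 1 time. The derivative of velocity gives acceleration: a(t) = 60·t^2 - 6·t. From the given acceleration equation a(t) = 60·t^2 - 6·t, we substitute t = 2 to get a = 228.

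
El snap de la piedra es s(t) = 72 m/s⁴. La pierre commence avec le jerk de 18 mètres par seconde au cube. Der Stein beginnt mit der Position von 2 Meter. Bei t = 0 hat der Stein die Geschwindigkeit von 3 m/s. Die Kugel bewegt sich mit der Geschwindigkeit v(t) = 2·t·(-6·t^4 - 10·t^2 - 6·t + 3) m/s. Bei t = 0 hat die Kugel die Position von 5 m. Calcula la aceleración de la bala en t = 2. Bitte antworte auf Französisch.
Pour résoudre ceci, nous devons prendre 1 dérivée de notre équation de la vitesse v(t) = 2·t·(-6·t^4 - 10·t^2 - 6·t + 3). La dérivée de la vitesse donne l'accélération: a(t) = -12·t^4 - 20·t^2 + 2·t·(-24·t^3 - 20·t - 6) - 12·t + 6. Nous avons l'accélération a(t) = -12·t^4 - 20·t^2 + 2·t·(-24·t^3 - 20·t - 6) - 12·t + 6. En substituant t = 2: a(2) = -1242.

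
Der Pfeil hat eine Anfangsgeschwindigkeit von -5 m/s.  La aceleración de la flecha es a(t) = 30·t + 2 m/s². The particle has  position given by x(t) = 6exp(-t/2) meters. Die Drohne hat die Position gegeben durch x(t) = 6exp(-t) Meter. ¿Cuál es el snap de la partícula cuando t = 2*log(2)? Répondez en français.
Nous devons dériver notre équation de la position x(t) = 6·exp(-t/2) 4 fois. La dérivée de la position donne la vitesse: v(t) = -3·exp(-t/2). En dérivant la vitesse, nous obtenons l'accélération: a(t) = 3·exp(-t/2)/2. En dérivant l'accélération, nous obtenons le jerk: j(t) = -3·exp(-t/2)/4. La dérivée du jerk donne le snap: s(t) = 3·exp(-t/2)/8. De l'équation du snap s(t) = 3·exp(-t/2)/8, nous substituons t = 2*log(2) pour obtenir s = 3/16.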